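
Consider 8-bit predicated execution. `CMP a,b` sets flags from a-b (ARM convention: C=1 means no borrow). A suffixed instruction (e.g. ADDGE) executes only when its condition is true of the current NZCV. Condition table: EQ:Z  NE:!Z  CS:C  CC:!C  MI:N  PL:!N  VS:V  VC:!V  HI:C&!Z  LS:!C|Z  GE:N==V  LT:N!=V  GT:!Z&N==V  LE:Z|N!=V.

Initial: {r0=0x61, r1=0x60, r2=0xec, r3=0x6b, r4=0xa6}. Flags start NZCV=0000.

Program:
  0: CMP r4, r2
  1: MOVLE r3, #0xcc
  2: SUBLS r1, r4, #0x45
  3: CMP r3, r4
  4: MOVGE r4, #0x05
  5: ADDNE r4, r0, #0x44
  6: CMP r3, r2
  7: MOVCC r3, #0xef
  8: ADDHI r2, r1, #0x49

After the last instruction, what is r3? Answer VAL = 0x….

[0] flags=1000 → (cmp)
[1] flags=1000 LE?T → r3=0xcc
[2] flags=1000 LS?T → r1=0x61
[3] flags=0010 → (cmp)
[4] flags=0010 GE?T → r4=0x05
[5] flags=0010 NE?T → r4=0xa5
[6] flags=1000 → (cmp)
[7] flags=1000 CC?T → r3=0xef
[8] flags=1000 HI?F → skip

VAL = 0xef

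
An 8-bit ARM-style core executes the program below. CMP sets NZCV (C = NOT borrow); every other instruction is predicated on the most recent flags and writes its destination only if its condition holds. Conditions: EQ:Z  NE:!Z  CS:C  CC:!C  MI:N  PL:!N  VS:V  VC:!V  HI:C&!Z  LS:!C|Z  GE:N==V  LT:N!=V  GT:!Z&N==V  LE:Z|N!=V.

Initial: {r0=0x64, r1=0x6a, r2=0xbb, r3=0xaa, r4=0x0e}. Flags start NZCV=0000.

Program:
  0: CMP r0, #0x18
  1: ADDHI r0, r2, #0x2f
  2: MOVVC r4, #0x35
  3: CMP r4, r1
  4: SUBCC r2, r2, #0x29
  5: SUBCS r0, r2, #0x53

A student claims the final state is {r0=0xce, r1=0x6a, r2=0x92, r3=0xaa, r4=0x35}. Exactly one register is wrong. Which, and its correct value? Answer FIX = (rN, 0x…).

FIX = (r0, 0xea)

0: ✓ CMP  NZCV=0010
1: ✓ ADDHI  r0←0xea
2: ✓ MOVVC  r4←0x35
3: ✓ CMP  NZCV=1000
4: ✓ SUBCC  r2←0x92
5: · SUBCS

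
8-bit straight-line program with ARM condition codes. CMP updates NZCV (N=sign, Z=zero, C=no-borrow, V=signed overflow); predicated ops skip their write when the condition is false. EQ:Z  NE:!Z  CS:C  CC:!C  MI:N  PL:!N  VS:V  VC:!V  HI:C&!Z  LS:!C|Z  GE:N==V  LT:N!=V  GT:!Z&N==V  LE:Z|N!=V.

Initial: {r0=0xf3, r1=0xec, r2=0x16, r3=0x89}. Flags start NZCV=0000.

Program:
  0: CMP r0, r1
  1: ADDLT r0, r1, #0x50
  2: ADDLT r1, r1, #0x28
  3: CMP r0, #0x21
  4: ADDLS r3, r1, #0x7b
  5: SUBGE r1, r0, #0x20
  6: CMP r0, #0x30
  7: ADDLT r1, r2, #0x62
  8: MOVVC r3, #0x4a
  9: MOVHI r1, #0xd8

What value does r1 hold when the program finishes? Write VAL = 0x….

VAL = 0xd8

[0] flags=0010 → (cmp)
[1] flags=0010 LT?F → skip
[2] flags=0010 LT?F → skip
[3] flags=1010 → (cmp)
[4] flags=1010 LS?F → skip
[5] flags=1010 GE?F → skip
[6] flags=1010 → (cmp)
[7] flags=1010 LT?T → r1=0x78
[8] flags=1010 VC?T → r3=0x4a
[9] flags=1010 HI?T → r1=0xd8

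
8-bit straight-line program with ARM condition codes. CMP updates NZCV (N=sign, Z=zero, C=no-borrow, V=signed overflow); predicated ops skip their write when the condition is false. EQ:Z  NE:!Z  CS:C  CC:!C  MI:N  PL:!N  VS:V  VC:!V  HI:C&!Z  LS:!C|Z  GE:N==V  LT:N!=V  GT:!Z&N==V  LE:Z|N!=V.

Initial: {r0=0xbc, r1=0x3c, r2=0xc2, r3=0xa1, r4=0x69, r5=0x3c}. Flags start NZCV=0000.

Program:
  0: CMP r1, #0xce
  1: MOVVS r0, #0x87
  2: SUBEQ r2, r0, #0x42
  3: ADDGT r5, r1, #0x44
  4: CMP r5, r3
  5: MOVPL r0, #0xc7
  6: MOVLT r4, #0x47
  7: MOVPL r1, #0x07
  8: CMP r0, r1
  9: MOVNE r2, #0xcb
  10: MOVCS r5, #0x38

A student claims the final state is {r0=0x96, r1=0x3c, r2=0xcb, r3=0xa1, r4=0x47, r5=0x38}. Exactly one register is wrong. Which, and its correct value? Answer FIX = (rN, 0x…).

FIX = (r0, 0xbc)

0: ✓ CMP  NZCV=0000
1: · MOVVS
2: · SUBEQ
3: ✓ ADDGT  r5←0x80
4: ✓ CMP  NZCV=1000
5: · MOVPL
6: ✓ MOVLT  r4←0x47
7: · MOVPL
8: ✓ CMP  NZCV=1010
9: ✓ MOVNE  r2←0xcb
10: ✓ MOVCS  r5←0x38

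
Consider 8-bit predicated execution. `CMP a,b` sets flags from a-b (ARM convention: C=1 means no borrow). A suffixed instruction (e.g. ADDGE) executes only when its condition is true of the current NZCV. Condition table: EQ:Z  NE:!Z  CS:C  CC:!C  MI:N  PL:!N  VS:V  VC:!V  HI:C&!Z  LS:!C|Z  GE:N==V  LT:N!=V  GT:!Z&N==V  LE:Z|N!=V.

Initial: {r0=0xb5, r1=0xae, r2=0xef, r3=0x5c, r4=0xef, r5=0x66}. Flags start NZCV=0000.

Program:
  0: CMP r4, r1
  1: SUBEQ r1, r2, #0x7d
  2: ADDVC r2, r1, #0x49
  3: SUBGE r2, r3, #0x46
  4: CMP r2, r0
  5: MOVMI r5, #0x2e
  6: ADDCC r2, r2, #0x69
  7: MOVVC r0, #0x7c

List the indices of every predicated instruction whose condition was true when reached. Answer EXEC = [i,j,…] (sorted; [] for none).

[0] flags=0010 → (cmp)
[1] flags=0010 EQ?F → skip
[2] flags=0010 VC?T → r2=0xf7
[3] flags=0010 GE?T → r2=0x16
[4] flags=0000 → (cmp)
[5] flags=0000 MI?F → skip
[6] flags=0000 CC?T → r2=0x7f
[7] flags=0000 VC?T → r0=0x7c

EXEC = [2,3,6,7]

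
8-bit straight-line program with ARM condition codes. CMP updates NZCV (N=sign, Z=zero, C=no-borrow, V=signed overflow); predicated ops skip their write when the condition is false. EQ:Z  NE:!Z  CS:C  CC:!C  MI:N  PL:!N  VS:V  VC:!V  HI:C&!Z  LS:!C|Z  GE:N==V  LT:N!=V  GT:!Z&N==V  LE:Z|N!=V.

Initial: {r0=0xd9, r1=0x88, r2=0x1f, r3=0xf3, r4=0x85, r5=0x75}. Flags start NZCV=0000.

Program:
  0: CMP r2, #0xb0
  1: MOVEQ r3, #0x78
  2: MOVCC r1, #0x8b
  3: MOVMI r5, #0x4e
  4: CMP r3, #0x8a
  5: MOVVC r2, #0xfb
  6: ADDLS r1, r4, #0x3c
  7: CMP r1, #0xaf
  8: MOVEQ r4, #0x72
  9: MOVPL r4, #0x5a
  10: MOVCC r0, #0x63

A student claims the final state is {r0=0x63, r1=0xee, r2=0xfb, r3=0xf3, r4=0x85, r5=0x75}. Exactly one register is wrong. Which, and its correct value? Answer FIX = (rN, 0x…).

FIX = (r1, 0x8b)

[0] flags=0000 → (cmp)
[1] flags=0000 EQ?F → skip
[2] flags=0000 CC?T → r1=0x8b
[3] flags=0000 MI?F → skip
[4] flags=0010 → (cmp)
[5] flags=0010 VC?T → r2=0xfb
[6] flags=0010 LS?F → skip
[7] flags=1000 → (cmp)
[8] flags=1000 EQ?F → skip
[9] flags=1000 PL?F → skip
[10] flags=1000 CC?T → r0=0x63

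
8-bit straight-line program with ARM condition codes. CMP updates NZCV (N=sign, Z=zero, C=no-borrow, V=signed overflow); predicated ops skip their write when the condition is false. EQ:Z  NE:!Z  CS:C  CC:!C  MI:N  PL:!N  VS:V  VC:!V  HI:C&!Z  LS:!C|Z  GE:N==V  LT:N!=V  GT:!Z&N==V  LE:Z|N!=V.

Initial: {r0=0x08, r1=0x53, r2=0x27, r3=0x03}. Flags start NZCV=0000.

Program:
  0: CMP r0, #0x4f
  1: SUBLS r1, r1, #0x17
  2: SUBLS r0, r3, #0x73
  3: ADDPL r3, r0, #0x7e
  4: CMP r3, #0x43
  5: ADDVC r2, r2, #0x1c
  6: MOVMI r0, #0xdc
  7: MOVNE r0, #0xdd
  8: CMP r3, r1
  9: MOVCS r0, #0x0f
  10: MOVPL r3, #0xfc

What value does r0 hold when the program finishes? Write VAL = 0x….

VAL = 0xdd

0: ✓ CMP  NZCV=1000
1: ✓ SUBLS  r1←0x3c
2: ✓ SUBLS  r0←0x90
3: · ADDPL
4: ✓ CMP  NZCV=1000
5: ✓ ADDVC  r2←0x43
6: ✓ MOVMI  r0←0xdc
7: ✓ MOVNE  r0←0xdd
8: ✓ CMP  NZCV=1000
9: · MOVCS
10: · MOVPL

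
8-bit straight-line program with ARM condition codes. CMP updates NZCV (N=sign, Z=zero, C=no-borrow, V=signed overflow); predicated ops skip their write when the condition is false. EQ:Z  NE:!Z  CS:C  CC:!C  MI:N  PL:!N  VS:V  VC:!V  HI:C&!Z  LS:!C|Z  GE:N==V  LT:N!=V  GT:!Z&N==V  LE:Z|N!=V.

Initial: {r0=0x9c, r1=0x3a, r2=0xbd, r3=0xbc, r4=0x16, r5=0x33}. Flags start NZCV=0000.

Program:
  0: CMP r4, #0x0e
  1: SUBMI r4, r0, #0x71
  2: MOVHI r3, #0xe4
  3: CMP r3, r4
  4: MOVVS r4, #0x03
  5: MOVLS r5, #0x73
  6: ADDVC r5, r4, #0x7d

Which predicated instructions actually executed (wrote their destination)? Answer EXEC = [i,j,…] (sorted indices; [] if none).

EXEC = [2,6]

[0] flags=0010 → (cmp)
[1] flags=0010 MI?F → skip
[2] flags=0010 HI?T → r3=0xe4
[3] flags=1010 → (cmp)
[4] flags=1010 VS?F → skip
[5] flags=1010 LS?F → skip
[6] flags=1010 VC?T → r5=0x93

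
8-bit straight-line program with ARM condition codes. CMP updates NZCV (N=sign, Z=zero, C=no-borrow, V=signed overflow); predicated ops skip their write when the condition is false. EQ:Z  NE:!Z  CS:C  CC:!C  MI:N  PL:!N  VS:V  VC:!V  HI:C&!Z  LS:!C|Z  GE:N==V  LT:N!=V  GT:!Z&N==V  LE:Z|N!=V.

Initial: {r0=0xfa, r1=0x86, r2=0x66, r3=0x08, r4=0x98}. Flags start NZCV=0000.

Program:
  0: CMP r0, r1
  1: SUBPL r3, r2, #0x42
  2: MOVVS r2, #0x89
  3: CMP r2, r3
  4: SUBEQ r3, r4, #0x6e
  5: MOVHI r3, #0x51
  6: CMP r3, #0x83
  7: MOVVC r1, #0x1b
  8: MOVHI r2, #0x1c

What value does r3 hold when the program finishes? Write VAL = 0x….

0: ✓ CMP  NZCV=0010
1: ✓ SUBPL  r3←0x24
2: · MOVVS
3: ✓ CMP  NZCV=0010
4: · SUBEQ
5: ✓ MOVHI  r3←0x51
6: ✓ CMP  NZCV=1001
7: · MOVVC
8: · MOVHI

VAL = 0x51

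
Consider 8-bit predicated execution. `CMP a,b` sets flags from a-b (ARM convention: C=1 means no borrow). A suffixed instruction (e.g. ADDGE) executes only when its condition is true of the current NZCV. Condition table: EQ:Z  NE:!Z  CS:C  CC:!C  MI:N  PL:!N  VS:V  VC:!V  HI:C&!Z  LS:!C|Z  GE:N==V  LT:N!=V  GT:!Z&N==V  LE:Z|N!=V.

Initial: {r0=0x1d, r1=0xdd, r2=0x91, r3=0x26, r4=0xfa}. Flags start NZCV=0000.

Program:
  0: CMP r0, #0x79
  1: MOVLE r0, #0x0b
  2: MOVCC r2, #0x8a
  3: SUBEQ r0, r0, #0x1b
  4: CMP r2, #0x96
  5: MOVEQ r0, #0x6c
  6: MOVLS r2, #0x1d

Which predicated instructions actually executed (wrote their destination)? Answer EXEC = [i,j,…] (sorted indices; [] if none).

EXEC = [1,2,6]

[0] flags=1000 → (cmp)
[1] flags=1000 LE?T → r0=0x0b
[2] flags=1000 CC?T → r2=0x8a
[3] flags=1000 EQ?F → skip
[4] flags=1000 → (cmp)
[5] flags=1000 EQ?F → skip
[6] flags=1000 LS?T → r2=0x1d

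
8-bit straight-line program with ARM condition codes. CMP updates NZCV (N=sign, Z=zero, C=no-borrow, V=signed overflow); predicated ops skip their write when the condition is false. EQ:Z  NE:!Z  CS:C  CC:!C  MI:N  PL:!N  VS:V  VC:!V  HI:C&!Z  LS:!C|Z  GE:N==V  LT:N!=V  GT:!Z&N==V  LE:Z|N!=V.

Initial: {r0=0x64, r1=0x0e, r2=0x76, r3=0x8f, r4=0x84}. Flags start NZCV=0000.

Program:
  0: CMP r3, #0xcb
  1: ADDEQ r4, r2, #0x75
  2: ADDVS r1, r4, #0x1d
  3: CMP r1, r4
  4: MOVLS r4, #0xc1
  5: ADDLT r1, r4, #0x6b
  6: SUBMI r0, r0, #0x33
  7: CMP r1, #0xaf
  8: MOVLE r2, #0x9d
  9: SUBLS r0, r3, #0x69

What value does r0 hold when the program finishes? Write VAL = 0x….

VAL = 0x26

0: ✓ CMP  NZCV=1000
1: · ADDEQ
2: · ADDVS
3: ✓ CMP  NZCV=1001
4: ✓ MOVLS  r4←0xc1
5: · ADDLT
6: ✓ SUBMI  r0←0x31
7: ✓ CMP  NZCV=0000
8: · MOVLE
9: ✓ SUBLS  r0←0x26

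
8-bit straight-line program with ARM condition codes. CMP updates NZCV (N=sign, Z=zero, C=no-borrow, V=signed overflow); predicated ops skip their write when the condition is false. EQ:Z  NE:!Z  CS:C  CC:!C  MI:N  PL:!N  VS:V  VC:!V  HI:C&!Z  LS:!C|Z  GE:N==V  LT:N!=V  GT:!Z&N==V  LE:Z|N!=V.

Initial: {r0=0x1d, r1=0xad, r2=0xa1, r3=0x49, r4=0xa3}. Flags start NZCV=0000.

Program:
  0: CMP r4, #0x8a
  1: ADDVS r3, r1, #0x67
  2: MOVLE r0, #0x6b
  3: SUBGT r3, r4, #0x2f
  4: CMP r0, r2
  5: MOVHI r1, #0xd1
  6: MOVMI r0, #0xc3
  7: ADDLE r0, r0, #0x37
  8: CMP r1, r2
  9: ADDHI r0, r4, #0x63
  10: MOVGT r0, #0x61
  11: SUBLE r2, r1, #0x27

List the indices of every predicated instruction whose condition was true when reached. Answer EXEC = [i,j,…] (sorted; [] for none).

EXEC = [3,9,10]

[0] flags=0010 → (cmp)
[1] flags=0010 VS?F → skip
[2] flags=0010 LE?F → skip
[3] flags=0010 GT?T → r3=0x74
[4] flags=0000 → (cmp)
[5] flags=0000 HI?F → skip
[6] flags=0000 MI?F → skip
[7] flags=0000 LE?F → skip
[8] flags=0010 → (cmp)
[9] flags=0010 HI?T → r0=0x06
[10] flags=0010 GT?T → r0=0x61
[11] flags=0010 LE?F → skip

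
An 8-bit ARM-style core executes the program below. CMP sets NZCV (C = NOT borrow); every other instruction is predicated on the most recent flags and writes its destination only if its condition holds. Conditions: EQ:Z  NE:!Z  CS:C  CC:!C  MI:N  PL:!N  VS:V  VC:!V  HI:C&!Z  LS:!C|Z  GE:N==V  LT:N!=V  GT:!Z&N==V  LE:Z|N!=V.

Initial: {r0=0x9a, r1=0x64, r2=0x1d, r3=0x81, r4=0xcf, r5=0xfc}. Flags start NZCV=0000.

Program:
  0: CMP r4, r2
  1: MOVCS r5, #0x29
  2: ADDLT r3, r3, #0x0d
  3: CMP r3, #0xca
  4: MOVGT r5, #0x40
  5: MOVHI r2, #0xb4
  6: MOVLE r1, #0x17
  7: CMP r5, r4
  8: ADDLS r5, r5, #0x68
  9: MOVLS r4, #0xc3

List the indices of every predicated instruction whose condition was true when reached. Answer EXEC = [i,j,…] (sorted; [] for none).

[0] flags=1010 → (cmp)
[1] flags=1010 CS?T → r5=0x29
[2] flags=1010 LT?T → r3=0x8e
[3] flags=1000 → (cmp)
[4] flags=1000 GT?F → skip
[5] flags=1000 HI?F → skip
[6] flags=1000 LE?T → r1=0x17
[7] flags=0000 → (cmp)
[8] flags=0000 LS?T → r5=0x91
[9] flags=0000 LS?T → r4=0xc3

EXEC = [1,2,6,8,9]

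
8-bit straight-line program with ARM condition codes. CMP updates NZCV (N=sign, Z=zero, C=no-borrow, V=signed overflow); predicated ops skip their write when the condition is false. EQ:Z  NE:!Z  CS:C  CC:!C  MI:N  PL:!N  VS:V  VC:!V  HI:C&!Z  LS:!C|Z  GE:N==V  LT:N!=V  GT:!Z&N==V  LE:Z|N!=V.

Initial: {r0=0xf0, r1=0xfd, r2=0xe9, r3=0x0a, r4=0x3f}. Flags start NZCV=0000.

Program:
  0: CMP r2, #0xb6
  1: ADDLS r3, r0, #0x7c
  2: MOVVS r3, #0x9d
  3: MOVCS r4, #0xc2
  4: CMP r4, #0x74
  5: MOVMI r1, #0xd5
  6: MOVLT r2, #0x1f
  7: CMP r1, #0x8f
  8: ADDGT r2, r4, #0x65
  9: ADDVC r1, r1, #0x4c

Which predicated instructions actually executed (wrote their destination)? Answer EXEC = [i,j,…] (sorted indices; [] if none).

EXEC = [3,6,8,9]

0: ✓ CMP  NZCV=0010
1: · ADDLS
2: · MOVVS
3: ✓ MOVCS  r4←0xc2
4: ✓ CMP  NZCV=0011
5: · MOVMI
6: ✓ MOVLT  r2←0x1f
7: ✓ CMP  NZCV=0010
8: ✓ ADDGT  r2←0x27
9: ✓ ADDVC  r1←0x49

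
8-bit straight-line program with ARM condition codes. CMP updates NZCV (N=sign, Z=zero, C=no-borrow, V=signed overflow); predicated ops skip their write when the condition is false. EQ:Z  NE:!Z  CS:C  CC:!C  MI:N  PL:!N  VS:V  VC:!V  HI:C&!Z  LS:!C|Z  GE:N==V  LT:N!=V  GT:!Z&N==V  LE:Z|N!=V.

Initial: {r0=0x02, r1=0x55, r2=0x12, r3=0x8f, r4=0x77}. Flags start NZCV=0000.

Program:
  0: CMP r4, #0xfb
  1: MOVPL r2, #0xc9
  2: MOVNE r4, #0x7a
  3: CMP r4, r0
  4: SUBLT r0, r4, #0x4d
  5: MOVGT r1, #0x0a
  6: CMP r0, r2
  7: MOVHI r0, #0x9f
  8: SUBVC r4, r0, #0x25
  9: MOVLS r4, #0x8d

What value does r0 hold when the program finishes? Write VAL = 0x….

[0] flags=0000 → (cmp)
[1] flags=0000 PL?T → r2=0xc9
[2] flags=0000 NE?T → r4=0x7a
[3] flags=0010 → (cmp)
[4] flags=0010 LT?F → skip
[5] flags=0010 GT?T → r1=0x0a
[6] flags=0000 → (cmp)
[7] flags=0000 HI?F → skip
[8] flags=0000 VC?T → r4=0xdd
[9] flags=0000 LS?T → r4=0x8d

VAL = 0x02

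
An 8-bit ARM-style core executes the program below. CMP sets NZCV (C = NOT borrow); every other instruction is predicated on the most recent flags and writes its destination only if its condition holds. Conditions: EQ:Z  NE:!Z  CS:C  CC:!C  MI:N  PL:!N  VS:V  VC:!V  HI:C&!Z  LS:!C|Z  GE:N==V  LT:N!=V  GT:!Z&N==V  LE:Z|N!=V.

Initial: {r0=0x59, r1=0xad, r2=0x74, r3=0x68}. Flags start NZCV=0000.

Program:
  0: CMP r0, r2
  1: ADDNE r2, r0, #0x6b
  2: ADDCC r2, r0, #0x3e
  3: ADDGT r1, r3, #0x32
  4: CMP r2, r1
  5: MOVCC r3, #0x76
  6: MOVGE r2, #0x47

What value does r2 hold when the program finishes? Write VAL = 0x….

0: ✓ CMP  NZCV=1000
1: ✓ ADDNE  r2←0xc4
2: ✓ ADDCC  r2←0x97
3: · ADDGT
4: ✓ CMP  NZCV=1000
5: ✓ MOVCC  r3←0x76
6: · MOVGE

VAL = 0x97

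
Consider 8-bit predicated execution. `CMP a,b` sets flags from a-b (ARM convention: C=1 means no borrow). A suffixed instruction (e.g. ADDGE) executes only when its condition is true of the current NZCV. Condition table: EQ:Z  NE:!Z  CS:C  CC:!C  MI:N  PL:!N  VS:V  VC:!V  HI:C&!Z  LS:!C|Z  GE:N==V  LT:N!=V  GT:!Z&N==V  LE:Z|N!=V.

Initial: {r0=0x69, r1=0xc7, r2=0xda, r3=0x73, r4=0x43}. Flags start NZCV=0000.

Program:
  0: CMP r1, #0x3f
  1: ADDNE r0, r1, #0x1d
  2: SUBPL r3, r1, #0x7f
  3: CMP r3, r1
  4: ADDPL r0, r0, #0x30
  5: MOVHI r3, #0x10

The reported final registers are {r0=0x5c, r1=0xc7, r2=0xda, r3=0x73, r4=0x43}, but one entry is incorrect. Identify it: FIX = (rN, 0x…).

[0] flags=1010 → (cmp)
[1] flags=1010 NE?T → r0=0xe4
[2] flags=1010 PL?F → skip
[3] flags=1001 → (cmp)
[4] flags=1001 PL?F → skip
[5] flags=1001 HI?F → skip

FIX = (r0, 0xe4)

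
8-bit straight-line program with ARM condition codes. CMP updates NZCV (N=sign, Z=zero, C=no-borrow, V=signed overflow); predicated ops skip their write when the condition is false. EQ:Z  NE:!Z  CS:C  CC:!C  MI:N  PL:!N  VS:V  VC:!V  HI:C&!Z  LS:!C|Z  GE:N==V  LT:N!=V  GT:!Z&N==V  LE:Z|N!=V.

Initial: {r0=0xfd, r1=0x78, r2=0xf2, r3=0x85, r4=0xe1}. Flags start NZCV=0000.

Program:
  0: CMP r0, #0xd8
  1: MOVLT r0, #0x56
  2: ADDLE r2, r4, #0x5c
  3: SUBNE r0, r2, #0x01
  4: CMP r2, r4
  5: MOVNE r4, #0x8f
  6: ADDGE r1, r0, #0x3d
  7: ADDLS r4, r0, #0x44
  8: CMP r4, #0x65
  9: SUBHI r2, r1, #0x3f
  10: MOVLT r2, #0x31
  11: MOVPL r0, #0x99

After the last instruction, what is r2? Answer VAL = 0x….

0: ✓ CMP  NZCV=0010
1: · MOVLT
2: · ADDLE
3: ✓ SUBNE  r0←0xf1
4: ✓ CMP  NZCV=0010
5: ✓ MOVNE  r4←0x8f
6: ✓ ADDGE  r1←0x2e
7: · ADDLS
8: ✓ CMP  NZCV=0011
9: ✓ SUBHI  r2←0xef
10: ✓ MOVLT  r2←0x31
11: ✓ MOVPL  r0←0x99

VAL = 0x31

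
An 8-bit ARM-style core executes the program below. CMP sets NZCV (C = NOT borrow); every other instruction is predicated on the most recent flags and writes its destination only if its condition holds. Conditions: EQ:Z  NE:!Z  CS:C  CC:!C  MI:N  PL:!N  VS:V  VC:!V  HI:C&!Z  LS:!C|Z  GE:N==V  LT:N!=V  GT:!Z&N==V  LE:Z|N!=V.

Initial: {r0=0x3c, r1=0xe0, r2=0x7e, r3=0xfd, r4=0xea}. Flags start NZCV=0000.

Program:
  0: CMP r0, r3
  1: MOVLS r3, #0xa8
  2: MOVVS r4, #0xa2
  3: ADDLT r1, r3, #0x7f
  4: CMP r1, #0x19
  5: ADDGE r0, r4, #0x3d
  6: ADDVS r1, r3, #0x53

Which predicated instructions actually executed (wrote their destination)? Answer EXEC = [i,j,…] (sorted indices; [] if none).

EXEC = [1]

0: ✓ CMP  NZCV=0000
1: ✓ MOVLS  r3←0xa8
2: · MOVVS
3: · ADDLT
4: ✓ CMP  NZCV=1010
5: · ADDGE
6: · ADDVS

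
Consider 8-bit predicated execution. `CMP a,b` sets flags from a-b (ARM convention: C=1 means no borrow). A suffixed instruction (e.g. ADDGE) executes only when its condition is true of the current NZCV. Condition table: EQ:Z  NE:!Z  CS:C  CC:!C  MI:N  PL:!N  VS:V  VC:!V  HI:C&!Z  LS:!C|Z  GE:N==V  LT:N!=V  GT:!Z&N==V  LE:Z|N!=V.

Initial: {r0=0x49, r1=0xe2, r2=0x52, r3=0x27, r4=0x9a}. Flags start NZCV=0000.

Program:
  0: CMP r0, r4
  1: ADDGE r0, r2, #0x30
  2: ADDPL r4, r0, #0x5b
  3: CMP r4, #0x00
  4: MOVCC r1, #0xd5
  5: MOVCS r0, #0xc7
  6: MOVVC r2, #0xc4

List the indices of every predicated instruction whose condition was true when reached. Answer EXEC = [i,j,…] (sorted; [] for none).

[0] flags=1001 → (cmp)
[1] flags=1001 GE?T → r0=0x82
[2] flags=1001 PL?F → skip
[3] flags=1010 → (cmp)
[4] flags=1010 CC?F → skip
[5] flags=1010 CS?T → r0=0xc7
[6] flags=1010 VC?T → r2=0xc4

EXEC = [1,5,6]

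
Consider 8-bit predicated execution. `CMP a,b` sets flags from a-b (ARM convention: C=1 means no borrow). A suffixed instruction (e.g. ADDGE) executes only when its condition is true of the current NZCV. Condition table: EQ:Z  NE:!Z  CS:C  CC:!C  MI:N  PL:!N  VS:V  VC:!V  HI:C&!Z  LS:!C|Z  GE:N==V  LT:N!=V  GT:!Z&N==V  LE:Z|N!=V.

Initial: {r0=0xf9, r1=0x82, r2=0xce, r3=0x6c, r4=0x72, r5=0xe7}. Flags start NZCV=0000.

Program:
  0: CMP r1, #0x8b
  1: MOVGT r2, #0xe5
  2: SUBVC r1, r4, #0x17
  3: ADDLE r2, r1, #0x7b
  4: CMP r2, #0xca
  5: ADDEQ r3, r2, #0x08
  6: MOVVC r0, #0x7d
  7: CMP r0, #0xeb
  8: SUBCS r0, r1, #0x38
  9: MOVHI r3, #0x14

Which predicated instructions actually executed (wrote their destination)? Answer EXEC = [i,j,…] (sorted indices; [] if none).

0: ✓ CMP  NZCV=1000
1: · MOVGT
2: ✓ SUBVC  r1←0x5b
3: ✓ ADDLE  r2←0xd6
4: ✓ CMP  NZCV=0010
5: · ADDEQ
6: ✓ MOVVC  r0←0x7d
7: ✓ CMP  NZCV=1001
8: · SUBCS
9: · MOVHI

EXEC = [2,3,6]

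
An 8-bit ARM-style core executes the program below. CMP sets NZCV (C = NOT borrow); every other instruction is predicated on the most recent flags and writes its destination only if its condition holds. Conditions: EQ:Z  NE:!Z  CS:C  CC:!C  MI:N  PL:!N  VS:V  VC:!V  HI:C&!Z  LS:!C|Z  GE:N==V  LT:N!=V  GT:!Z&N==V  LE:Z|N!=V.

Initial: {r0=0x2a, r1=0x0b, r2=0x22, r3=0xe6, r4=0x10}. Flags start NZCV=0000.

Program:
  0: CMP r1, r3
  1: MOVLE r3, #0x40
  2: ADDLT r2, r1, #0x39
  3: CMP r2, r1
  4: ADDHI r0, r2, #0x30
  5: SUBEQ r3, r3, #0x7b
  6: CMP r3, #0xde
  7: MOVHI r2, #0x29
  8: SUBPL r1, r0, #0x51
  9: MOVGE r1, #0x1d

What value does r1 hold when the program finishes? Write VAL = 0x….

VAL = 0x1d

[0] flags=0000 → (cmp)
[1] flags=0000 LE?F → skip
[2] flags=0000 LT?F → skip
[3] flags=0010 → (cmp)
[4] flags=0010 HI?T → r0=0x52
[5] flags=0010 EQ?F → skip
[6] flags=0010 → (cmp)
[7] flags=0010 HI?T → r2=0x29
[8] flags=0010 PL?T → r1=0x01
[9] flags=0010 GE?T → r1=0x1d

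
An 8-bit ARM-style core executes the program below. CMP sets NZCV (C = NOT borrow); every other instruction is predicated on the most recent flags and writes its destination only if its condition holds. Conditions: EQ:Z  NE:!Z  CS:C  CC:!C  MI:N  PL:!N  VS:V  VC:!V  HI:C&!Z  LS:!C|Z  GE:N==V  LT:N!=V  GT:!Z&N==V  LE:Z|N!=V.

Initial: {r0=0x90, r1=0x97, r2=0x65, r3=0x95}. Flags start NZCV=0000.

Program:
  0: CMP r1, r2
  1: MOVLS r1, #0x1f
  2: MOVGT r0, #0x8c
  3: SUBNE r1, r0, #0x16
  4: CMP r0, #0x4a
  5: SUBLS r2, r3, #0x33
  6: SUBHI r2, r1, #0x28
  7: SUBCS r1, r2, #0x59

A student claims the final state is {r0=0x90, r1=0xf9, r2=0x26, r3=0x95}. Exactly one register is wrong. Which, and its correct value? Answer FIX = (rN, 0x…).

FIX = (r2, 0x52)

[0] flags=0011 → (cmp)
[1] flags=0011 LS?F → skip
[2] flags=0011 GT?F → skip
[3] flags=0011 NE?T → r1=0x7a
[4] flags=0011 → (cmp)
[5] flags=0011 LS?F → skip
[6] flags=0011 HI?T → r2=0x52
[7] flags=0011 CS?T → r1=0xf9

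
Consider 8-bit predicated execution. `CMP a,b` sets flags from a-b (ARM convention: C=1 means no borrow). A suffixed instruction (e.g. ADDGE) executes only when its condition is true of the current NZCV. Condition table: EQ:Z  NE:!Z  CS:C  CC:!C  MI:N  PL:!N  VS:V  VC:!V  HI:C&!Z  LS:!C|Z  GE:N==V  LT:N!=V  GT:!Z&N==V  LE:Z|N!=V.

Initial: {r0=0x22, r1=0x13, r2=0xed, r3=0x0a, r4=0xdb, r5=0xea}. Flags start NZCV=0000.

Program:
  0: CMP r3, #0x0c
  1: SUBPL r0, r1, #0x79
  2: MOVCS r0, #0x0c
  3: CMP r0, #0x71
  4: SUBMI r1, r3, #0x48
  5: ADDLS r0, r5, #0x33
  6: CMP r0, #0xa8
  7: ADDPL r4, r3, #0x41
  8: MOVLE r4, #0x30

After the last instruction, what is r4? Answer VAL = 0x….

VAL = 0x4b

[0] flags=1000 → (cmp)
[1] flags=1000 PL?F → skip
[2] flags=1000 CS?F → skip
[3] flags=1000 → (cmp)
[4] flags=1000 MI?T → r1=0xc2
[5] flags=1000 LS?T → r0=0x1d
[6] flags=0000 → (cmp)
[7] flags=0000 PL?T → r4=0x4b
[8] flags=0000 LE?F → skip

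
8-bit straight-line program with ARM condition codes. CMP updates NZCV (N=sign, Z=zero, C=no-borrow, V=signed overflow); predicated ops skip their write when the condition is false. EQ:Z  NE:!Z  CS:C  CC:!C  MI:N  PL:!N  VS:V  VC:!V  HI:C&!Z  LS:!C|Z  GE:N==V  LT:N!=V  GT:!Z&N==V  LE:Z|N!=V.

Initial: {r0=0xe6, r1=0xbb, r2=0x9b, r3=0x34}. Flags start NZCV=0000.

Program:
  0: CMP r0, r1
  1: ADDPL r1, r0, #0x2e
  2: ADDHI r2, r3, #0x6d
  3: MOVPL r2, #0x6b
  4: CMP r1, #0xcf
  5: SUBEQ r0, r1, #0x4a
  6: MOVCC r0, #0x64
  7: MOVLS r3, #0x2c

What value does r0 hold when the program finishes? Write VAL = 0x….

VAL = 0x64

0: ✓ CMP  NZCV=0010
1: ✓ ADDPL  r1←0x14
2: ✓ ADDHI  r2←0xa1
3: ✓ MOVPL  r2←0x6b
4: ✓ CMP  NZCV=0000
5: · SUBEQ
6: ✓ MOVCC  r0←0x64
7: ✓ MOVLS  r3←0x2c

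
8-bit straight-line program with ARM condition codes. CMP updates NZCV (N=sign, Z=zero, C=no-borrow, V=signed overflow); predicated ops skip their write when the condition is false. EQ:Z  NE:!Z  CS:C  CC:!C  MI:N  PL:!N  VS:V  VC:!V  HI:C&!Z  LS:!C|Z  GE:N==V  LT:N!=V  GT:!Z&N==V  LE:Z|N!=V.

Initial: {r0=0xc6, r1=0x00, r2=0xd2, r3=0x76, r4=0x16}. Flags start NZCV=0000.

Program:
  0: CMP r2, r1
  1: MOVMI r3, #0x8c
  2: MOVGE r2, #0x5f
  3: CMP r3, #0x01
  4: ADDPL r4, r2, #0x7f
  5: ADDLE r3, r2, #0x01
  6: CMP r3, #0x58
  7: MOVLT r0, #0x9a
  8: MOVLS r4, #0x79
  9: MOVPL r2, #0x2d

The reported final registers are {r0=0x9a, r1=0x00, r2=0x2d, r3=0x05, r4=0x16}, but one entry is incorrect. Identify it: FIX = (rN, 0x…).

FIX = (r3, 0xd3)

0: ✓ CMP  NZCV=1010
1: ✓ MOVMI  r3←0x8c
2: · MOVGE
3: ✓ CMP  NZCV=1010
4: · ADDPL
5: ✓ ADDLE  r3←0xd3
6: ✓ CMP  NZCV=0011
7: ✓ MOVLT  r0←0x9a
8: · MOVLS
9: ✓ MOVPL  r2←0x2d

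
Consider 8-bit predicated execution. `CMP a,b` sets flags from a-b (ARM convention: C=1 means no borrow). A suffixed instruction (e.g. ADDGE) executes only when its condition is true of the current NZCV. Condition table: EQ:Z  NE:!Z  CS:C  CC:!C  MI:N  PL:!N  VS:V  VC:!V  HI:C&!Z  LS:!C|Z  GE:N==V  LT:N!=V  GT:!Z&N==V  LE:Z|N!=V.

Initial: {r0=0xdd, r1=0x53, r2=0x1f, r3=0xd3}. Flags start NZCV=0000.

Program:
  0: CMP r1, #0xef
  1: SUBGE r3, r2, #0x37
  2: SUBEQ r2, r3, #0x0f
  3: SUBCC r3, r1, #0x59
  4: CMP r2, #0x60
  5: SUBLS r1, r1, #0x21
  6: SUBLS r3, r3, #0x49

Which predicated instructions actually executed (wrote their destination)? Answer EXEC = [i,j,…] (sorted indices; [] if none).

[0] flags=0000 → (cmp)
[1] flags=0000 GE?T → r3=0xe8
[2] flags=0000 EQ?F → skip
[3] flags=0000 CC?T → r3=0xfa
[4] flags=1000 → (cmp)
[5] flags=1000 LS?T → r1=0x32
[6] flags=1000 LS?T → r3=0xb1

EXEC = [1,3,5,6]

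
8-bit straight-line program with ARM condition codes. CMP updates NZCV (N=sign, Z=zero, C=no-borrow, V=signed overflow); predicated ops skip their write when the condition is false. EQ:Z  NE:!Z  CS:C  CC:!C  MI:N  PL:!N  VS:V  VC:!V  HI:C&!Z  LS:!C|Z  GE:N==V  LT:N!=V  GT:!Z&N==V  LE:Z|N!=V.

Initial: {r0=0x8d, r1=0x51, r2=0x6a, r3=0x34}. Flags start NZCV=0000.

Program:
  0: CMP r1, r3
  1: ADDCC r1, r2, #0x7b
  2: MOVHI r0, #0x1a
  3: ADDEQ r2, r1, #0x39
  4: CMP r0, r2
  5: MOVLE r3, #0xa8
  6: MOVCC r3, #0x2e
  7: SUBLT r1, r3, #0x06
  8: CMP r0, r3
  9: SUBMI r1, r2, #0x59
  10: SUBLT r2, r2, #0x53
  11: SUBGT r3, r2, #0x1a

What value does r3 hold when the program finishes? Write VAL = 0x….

0: ✓ CMP  NZCV=0010
1: · ADDCC
2: ✓ MOVHI  r0←0x1a
3: · ADDEQ
4: ✓ CMP  NZCV=1000
5: ✓ MOVLE  r3←0xa8
6: ✓ MOVCC  r3←0x2e
7: ✓ SUBLT  r1←0x28
8: ✓ CMP  NZCV=1000
9: ✓ SUBMI  r1←0x11
10: ✓ SUBLT  r2←0x17
11: · SUBGT

VAL = 0x2e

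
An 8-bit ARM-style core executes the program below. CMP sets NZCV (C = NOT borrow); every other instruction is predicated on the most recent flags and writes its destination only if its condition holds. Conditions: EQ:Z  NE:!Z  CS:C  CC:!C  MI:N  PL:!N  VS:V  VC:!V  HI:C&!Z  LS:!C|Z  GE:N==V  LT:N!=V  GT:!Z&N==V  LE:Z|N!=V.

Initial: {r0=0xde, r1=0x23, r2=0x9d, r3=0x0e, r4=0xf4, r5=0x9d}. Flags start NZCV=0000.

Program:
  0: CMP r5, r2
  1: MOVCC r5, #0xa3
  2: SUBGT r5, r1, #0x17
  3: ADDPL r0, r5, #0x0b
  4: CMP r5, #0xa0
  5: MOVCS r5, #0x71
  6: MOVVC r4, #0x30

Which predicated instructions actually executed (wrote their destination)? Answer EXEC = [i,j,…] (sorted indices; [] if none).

EXEC = [3,6]

[0] flags=0110 → (cmp)
[1] flags=0110 CC?F → skip
[2] flags=0110 GT?F → skip
[3] flags=0110 PL?T → r0=0xa8
[4] flags=1000 → (cmp)
[5] flags=1000 CS?F → skip
[6] flags=1000 VC?T → r4=0x30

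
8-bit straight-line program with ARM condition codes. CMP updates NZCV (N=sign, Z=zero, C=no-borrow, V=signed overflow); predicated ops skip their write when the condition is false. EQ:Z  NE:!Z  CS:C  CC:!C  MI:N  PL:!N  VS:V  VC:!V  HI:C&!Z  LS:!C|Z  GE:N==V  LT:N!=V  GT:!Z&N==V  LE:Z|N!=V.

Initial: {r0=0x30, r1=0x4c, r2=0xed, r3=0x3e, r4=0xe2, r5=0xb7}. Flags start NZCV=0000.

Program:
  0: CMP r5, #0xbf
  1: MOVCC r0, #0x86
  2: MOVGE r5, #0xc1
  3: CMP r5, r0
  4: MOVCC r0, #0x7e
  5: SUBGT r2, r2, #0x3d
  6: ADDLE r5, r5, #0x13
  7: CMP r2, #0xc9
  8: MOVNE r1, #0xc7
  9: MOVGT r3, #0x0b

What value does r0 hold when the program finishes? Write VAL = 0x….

0: ✓ CMP  NZCV=1000
1: ✓ MOVCC  r0←0x86
2: · MOVGE
3: ✓ CMP  NZCV=0010
4: · MOVCC
5: ✓ SUBGT  r2←0xb0
6: · ADDLE
7: ✓ CMP  NZCV=1000
8: ✓ MOVNE  r1←0xc7
9: · MOVGT

VAL = 0x86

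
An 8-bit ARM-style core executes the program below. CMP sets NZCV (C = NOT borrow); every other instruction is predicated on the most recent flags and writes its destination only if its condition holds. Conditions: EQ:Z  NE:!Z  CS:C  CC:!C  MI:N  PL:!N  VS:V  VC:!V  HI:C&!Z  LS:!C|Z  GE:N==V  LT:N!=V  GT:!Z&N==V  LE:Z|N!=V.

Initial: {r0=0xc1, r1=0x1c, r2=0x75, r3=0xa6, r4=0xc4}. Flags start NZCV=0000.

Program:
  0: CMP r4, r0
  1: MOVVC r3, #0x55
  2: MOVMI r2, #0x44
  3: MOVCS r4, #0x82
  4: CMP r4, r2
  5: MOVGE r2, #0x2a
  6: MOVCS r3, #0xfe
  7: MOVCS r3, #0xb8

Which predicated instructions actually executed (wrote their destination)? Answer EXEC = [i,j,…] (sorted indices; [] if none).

EXEC = [1,3,6,7]

0: ✓ CMP  NZCV=0010
1: ✓ MOVVC  r3←0x55
2: · MOVMI
3: ✓ MOVCS  r4←0x82
4: ✓ CMP  NZCV=0011
5: · MOVGE
6: ✓ MOVCS  r3←0xfe
7: ✓ MOVCS  r3←0xb8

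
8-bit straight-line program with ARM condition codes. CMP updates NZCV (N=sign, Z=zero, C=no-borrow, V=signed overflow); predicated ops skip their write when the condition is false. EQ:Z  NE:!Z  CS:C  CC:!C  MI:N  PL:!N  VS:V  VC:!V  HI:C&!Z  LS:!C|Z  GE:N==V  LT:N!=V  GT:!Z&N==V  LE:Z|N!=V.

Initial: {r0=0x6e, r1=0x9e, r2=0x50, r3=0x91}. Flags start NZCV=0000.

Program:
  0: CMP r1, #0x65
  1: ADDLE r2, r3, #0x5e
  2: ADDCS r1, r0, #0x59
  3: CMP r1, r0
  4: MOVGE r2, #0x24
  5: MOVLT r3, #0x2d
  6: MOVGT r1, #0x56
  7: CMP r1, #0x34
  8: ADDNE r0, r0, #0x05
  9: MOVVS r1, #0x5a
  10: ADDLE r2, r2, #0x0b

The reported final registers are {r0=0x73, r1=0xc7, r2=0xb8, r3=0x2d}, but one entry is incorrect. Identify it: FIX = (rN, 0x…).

[0] flags=0011 → (cmp)
[1] flags=0011 LE?T → r2=0xef
[2] flags=0011 CS?T → r1=0xc7
[3] flags=0011 → (cmp)
[4] flags=0011 GE?F → skip
[5] flags=0011 LT?T → r3=0x2d
[6] flags=0011 GT?F → skip
[7] flags=1010 → (cmp)
[8] flags=1010 NE?T → r0=0x73
[9] flags=1010 VS?F → skip
[10] flags=1010 LE?T → r2=0xfa

FIX = (r2, 0xfa)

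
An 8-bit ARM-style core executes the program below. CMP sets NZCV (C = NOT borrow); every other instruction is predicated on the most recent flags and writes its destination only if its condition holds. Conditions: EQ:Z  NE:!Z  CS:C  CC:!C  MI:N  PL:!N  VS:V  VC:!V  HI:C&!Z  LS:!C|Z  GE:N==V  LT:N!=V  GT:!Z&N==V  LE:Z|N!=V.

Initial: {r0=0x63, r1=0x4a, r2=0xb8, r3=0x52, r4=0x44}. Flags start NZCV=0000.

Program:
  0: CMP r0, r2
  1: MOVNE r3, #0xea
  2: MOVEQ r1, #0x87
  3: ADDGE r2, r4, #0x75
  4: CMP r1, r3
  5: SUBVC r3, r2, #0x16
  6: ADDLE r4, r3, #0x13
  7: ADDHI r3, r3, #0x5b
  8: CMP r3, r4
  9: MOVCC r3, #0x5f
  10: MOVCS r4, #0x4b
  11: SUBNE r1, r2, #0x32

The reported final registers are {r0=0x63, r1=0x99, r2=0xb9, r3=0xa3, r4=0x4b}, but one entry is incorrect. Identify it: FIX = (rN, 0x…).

[0] flags=1001 → (cmp)
[1] flags=1001 NE?T → r3=0xea
[2] flags=1001 EQ?F → skip
[3] flags=1001 GE?T → r2=0xb9
[4] flags=0000 → (cmp)
[5] flags=0000 VC?T → r3=0xa3
[6] flags=0000 LE?F → skip
[7] flags=0000 HI?F → skip
[8] flags=0011 → (cmp)
[9] flags=0011 CC?F → skip
[10] flags=0011 CS?T → r4=0x4b
[11] flags=0011 NE?T → r1=0x87

FIX = (r1, 0x87)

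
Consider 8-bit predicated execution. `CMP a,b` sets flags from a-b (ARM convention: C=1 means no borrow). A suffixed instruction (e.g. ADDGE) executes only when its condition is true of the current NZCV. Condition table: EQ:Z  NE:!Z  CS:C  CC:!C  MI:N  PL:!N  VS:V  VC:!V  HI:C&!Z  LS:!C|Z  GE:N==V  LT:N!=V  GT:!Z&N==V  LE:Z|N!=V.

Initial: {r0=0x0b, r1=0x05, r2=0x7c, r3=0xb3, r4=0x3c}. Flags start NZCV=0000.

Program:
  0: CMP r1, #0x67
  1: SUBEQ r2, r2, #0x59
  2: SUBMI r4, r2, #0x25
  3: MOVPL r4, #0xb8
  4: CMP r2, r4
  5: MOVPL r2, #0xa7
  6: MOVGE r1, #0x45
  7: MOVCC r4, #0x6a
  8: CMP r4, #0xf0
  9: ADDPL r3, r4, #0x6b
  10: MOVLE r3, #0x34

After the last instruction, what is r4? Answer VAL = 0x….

0: ✓ CMP  NZCV=1000
1: · SUBEQ
2: ✓ SUBMI  r4←0x57
3: · MOVPL
4: ✓ CMP  NZCV=0010
5: ✓ MOVPL  r2←0xa7
6: ✓ MOVGE  r1←0x45
7: · MOVCC
8: ✓ CMP  NZCV=0000
9: ✓ ADDPL  r3←0xc2
10: · MOVLE

VAL = 0x57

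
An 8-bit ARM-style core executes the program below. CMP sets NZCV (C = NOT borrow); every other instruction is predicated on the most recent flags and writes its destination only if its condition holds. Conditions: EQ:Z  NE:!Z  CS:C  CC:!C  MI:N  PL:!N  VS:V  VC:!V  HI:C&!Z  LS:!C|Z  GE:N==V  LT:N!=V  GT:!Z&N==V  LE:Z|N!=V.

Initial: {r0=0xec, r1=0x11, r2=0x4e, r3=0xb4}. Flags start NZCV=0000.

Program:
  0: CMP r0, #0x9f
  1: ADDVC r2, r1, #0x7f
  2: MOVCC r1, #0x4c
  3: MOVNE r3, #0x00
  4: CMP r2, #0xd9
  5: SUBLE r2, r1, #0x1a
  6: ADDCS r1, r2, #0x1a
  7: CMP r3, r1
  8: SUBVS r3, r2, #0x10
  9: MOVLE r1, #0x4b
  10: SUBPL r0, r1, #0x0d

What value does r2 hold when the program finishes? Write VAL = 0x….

[0] flags=0010 → (cmp)
[1] flags=0010 VC?T → r2=0x90
[2] flags=0010 CC?F → skip
[3] flags=0010 NE?T → r3=0x00
[4] flags=1000 → (cmp)
[5] flags=1000 LE?T → r2=0xf7
[6] flags=1000 CS?F → skip
[7] flags=1000 → (cmp)
[8] flags=1000 VS?F → skip
[9] flags=1000 LE?T → r1=0x4b
[10] flags=1000 PL?F → skip

VAL = 0xf7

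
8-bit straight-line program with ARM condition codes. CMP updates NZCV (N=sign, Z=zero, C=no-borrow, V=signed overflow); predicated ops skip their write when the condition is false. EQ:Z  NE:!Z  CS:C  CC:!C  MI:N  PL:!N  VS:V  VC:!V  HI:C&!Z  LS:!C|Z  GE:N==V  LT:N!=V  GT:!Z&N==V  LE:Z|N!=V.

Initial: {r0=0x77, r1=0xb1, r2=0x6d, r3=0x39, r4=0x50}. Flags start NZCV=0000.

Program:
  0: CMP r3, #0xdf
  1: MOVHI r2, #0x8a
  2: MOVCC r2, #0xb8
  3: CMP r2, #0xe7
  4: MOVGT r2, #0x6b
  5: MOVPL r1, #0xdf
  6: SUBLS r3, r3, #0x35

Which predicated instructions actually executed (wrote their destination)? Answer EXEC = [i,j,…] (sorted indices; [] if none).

EXEC = [2,6]

[0] flags=0000 → (cmp)
[1] flags=0000 HI?F → skip
[2] flags=0000 CC?T → r2=0xb8
[3] flags=1000 → (cmp)
[4] flags=1000 GT?F → skip
[5] flags=1000 PL?F → skip
[6] flags=1000 LS?T → r3=0x04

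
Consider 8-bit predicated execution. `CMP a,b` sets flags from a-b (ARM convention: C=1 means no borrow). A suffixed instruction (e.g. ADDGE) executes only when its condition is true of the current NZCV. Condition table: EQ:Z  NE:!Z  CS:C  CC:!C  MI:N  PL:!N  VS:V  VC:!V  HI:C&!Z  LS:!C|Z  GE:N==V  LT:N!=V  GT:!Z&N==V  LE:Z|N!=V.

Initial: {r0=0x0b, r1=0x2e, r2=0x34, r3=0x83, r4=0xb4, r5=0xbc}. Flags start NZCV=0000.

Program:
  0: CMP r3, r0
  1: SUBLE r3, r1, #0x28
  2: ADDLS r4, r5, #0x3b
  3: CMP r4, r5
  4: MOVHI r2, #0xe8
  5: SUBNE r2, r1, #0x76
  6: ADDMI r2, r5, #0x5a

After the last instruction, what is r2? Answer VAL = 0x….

[0] flags=0011 → (cmp)
[1] flags=0011 LE?T → r3=0x06
[2] flags=0011 LS?F → skip
[3] flags=1000 → (cmp)
[4] flags=1000 HI?F → skip
[5] flags=1000 NE?T → r2=0xb8
[6] flags=1000 MI?T → r2=0x16

VAL = 0x16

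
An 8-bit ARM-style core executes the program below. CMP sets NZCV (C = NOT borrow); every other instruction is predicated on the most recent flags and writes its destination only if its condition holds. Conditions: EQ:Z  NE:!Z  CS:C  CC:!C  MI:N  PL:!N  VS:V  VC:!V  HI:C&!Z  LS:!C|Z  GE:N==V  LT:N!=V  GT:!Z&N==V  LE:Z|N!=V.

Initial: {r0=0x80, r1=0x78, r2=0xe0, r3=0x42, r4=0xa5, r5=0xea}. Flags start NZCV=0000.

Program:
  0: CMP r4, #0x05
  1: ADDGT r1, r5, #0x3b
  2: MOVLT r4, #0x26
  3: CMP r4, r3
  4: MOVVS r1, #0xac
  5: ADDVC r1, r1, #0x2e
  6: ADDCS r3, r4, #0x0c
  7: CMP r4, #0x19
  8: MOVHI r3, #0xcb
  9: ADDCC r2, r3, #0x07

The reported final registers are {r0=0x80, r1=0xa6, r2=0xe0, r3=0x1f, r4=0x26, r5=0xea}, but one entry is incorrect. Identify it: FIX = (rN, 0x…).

FIX = (r3, 0xcb)

[0] flags=1010 → (cmp)
[1] flags=1010 GT?F → skip
[2] flags=1010 LT?T → r4=0x26
[3] flags=1000 → (cmp)
[4] flags=1000 VS?F → skip
[5] flags=1000 VC?T → r1=0xa6
[6] flags=1000 CS?F → skip
[7] flags=0010 → (cmp)
[8] flags=0010 HI?T → r3=0xcb
[9] flags=0010 CC?F → skip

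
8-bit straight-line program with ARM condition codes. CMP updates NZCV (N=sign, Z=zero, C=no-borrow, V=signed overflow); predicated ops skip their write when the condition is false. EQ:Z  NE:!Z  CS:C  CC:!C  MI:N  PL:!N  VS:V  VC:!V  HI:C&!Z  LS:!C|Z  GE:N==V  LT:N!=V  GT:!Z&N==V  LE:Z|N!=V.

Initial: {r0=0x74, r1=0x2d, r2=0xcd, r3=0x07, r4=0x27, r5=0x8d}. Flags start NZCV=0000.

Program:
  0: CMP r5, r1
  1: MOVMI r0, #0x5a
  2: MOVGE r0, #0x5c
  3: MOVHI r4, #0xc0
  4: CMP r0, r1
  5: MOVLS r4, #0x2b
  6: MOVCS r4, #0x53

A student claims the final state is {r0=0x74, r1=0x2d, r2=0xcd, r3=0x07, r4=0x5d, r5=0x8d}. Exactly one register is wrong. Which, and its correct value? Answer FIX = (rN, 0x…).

FIX = (r4, 0x53)

0: ✓ CMP  NZCV=0011
1: · MOVMI
2: · MOVGE
3: ✓ MOVHI  r4←0xc0
4: ✓ CMP  NZCV=0010
5: · MOVLS
6: ✓ MOVCS  r4←0x53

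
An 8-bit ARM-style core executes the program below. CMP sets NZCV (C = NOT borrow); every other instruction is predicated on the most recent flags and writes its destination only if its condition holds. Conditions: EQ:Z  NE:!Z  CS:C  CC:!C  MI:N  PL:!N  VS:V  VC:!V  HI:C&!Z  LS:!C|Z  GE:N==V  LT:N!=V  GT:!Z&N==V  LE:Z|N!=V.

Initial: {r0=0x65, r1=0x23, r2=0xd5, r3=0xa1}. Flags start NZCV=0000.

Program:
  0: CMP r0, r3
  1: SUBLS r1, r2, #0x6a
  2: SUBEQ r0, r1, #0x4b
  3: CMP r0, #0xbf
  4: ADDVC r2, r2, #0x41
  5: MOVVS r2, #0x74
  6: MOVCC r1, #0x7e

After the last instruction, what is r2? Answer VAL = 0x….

VAL = 0x74

[0] flags=1001 → (cmp)
[1] flags=1001 LS?T → r1=0x6b
[2] flags=1001 EQ?F → skip
[3] flags=1001 → (cmp)
[4] flags=1001 VC?F → skip
[5] flags=1001 VS?T → r2=0x74
[6] flags=1001 CC?T → r1=0x7e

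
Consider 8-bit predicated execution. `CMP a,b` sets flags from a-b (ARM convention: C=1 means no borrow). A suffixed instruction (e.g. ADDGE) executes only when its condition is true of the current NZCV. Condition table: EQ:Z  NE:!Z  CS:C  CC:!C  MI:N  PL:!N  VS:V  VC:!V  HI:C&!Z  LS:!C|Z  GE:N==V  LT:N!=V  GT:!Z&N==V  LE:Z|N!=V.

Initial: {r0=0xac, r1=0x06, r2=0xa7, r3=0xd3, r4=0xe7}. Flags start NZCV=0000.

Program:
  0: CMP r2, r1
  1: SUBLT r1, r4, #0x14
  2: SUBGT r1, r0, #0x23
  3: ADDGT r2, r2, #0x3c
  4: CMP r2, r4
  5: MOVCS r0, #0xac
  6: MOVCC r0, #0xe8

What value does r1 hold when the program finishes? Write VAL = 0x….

VAL = 0xd3

0: ✓ CMP  NZCV=1010
1: ✓ SUBLT  r1←0xd3
2: · SUBGT
3: · ADDGT
4: ✓ CMP  NZCV=1000
5: · MOVCS
6: ✓ MOVCC  r0←0xe8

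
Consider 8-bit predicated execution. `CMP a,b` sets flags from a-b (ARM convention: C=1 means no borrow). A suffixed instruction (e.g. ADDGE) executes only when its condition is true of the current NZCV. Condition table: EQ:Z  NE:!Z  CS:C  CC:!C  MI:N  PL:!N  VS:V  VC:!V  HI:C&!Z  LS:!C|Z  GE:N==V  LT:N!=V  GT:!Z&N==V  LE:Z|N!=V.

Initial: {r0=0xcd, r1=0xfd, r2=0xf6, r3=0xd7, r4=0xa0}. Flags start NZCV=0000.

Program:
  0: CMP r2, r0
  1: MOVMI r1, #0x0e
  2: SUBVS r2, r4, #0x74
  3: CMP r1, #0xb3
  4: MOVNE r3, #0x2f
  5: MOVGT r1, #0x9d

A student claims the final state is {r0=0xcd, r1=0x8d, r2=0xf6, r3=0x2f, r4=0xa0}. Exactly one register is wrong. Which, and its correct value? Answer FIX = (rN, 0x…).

FIX = (r1, 0x9d)

[0] flags=0010 → (cmp)
[1] flags=0010 MI?F → skip
[2] flags=0010 VS?F → skip
[3] flags=0010 → (cmp)
[4] flags=0010 NE?T → r3=0x2f
[5] flags=0010 GT?T → r1=0x9d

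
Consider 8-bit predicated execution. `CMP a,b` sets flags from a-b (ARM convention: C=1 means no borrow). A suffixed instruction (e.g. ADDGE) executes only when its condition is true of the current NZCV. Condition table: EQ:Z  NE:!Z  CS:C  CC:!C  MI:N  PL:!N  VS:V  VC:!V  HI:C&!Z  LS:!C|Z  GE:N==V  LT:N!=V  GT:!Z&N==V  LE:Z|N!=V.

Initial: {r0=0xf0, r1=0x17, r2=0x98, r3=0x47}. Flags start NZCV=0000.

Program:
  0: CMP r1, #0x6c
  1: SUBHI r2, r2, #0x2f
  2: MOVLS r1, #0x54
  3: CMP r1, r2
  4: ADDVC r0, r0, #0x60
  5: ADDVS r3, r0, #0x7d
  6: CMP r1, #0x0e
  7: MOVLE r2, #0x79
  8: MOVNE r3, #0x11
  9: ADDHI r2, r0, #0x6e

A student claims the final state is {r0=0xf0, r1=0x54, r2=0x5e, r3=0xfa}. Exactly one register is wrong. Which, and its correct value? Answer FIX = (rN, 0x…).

0: ✓ CMP  NZCV=1000
1: · SUBHI
2: ✓ MOVLS  r1←0x54
3: ✓ CMP  NZCV=1001
4: · ADDVC
5: ✓ ADDVS  r3←0x6d
6: ✓ CMP  NZCV=0010
7: · MOVLE
8: ✓ MOVNE  r3←0x11
9: ✓ ADDHI  r2←0x5e

FIX = (r3, 0x11)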